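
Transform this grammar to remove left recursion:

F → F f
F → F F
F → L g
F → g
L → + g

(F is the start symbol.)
F → L g F'
F → g F'
F' → f F'
F' → F F'
F' → ε
L → + g

F is directly left-recursive. The standard transformation for
  A → A α₁ | ... | A α_m | β₁ | ... | β_n
is
  A  → β₁ A' | ... | β_n A'
  A' → α₁ A' | ... | α_m A' | ε

F → L g becomes F → L g F'
F → g becomes F → g F'
F → F f becomes F' → f F'
F → F F becomes F' → F F'
Add F' → ε

Productions for other non-terminals are unchanged:
  L → + g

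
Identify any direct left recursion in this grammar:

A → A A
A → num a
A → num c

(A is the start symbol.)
Direct left recursion occurs when N → N α for some non-terminal N (the right-hand side begins with the left-hand side itself).

A → A A: LEFT RECURSIVE (starts with A)
A → num a: starts with num
A → num c: starts with num

The grammar has direct left recursion on: A.

Answer: Yes, A is left-recursive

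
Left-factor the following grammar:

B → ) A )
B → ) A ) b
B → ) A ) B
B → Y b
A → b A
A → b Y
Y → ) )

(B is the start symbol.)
B → ) A ) B'
B' → ε
B' → b
B' → B
B → Y b
A → b A'
A' → A
A' → Y
Y → ) )

Left-factoring transforms A → αβ₁ | αβ₂ into A → αA' and A' → β₁ | β₂
(α is the longest common prefix among the alternatives). Repeat until
no nonterminal has two alternatives with a common prefix.

Round 1: B has alternatives sharing prefix ') A )'. Introduce B': B → ) A ) B'
  Add: B' → ε
  Add: B' → b
  Add: B' → B

Round 2: A has alternatives sharing prefix 'b'. Introduce A': A → b A'
  Add: A' → A
  Add: A' → Y

No remaining common prefixes — done.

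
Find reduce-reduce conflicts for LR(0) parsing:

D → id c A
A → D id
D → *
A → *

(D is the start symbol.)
A reduce-reduce conflict occurs when an LR(0) state has two complete items [A → α .] and [B → β .] — both call for a reduction, and with no lookahead the parser cannot choose between them.

Augment with D' → D and build the canonical LR(0) collection (I0 = CLOSURE({[D' → . D]}), then GOTO on every symbol after a dot until no new states appear). It has 9 states:
  I0: { [D → . *], [D → . id c A], [D' → . D] }  — shift
  I1: { [D → * .] }  — reduce
  I2: { [D' → D .] }  — accept
  I3: { [D → id . c A] }  — shift
  I4: { [A → . *], [A → . D id], [D → . *], [D → . id c A], [D → id c . A] }  — shift
  I5: { [A → * .], [D → * .] }  — 2 reduces
  I6: { [D → id c A .] }  — reduce
  I7: { [A → D . id] }  — shift
  I8: { [A → D id .] }  — reduce

I5 contains complete items [A → * .], [D → * .] — reduce-reduce conflict.

Answer: Yes — I5: [A → * .] vs [D → * .]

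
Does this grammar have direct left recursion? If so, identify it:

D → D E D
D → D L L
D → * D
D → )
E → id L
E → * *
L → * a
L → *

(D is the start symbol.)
D → D E D: LEFT RECURSIVE (starts with D)
D → D L L: LEFT RECURSIVE (starts with D)
D → * D: starts with '*'
D → ): starts with ')'
E → id L: starts with id
E → * *: starts with '*'
L → * a: starts with '*'
L → *: starts with '*'

The grammar has direct left recursion on: D.

Answer: Yes, D is left-recursive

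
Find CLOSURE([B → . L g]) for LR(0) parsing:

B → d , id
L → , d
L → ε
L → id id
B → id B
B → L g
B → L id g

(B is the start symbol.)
{ [B → . L g], [L → . , d], [L → . id id], [L → .] }

To compute CLOSURE, for each item [A → α.Bβ] where B is a non-terminal, add [B → .γ] for all productions B → γ; repeat for the newly added items until nothing changes.

Start with: [B → . L g]
  [B → . L g] has the dot before L: add [L → . , d], [L → .], [L → . id id]
No further items can be added.

CLOSURE = { [B → . L g], [L → . , d], [L → . id id], [L → .] }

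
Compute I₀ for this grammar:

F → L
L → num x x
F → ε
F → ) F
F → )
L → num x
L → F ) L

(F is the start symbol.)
First, augment the grammar with F' → F
I₀ = CLOSURE({ [F' → . F] }):
  [F' → . F] has the dot before F: add [F → . L], [F → .], [F → . ) F], [F → . )]
  [F → . L] has the dot before L: add [L → . num x x], [L → . num x], [L → . F ) L]
No further items can be added.

I₀ = { [F → . ) F], [F → . )], [F → . L], [F → .], [F' → . F], [L → . F ) L], [L → . num x x], [L → . num x] }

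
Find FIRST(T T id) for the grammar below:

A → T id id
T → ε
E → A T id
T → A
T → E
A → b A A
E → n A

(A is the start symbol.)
FIRST sets of the non-terminals involved (from the grammar, by fixed-point iteration):
  FIRST(T) = { 'b', 'id', 'n', ε }

To compute FIRST(T T id), process the symbols left to right:
Symbol T is a non-terminal. Add FIRST(T) \ {ε} = { 'b', 'id', 'n' }
T is nullable (ε ∈ FIRST(T)), continue to the next symbol.
Symbol T is a non-terminal. Add FIRST(T) \ {ε} = { 'b', 'id', 'n' }
T is nullable (ε ∈ FIRST(T)), continue to the next symbol.
Symbol id is a terminal. Add 'id' and stop.
FIRST(T T id) = { 'b', 'id', 'n' }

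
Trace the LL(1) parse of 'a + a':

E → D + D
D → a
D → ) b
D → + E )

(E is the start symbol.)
LL(1) parsing maintains a stack (initially the start symbol over $) and the input. At each step: if the stack top is a terminal, match it against the current input token; if it is a non-terminal N, replace it with the RHS of M[N, lookahead] (the unique production whose predict set contains the lookahead).

Stack is shown with the top on the left.

Stack    Input    Action
------------------------
E $      a + a $  output E → D + D
D + D $  a + a $  output D → a
a + D $  a + a $  match 'a'
+ D $    + a $    match '+'
D $      a $      output D → a
a $      a $      match 'a'
$        $        accept

The string is accepted.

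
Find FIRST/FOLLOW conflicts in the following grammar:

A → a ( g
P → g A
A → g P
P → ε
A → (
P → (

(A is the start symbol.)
A FIRST/FOLLOW conflict occurs when a non-terminal N has a nullable alternative N → β (β ⇒* ε) and another alternative N → α with FIRST(α) ∩ FOLLOW(N) ≠ ∅: on such a lookahead the parser cannot decide between expanding α and letting N vanish via β.

Nullable non-terminals: P.

P: nullable alternative(s) P → ε; FOLLOW(P) = { $ }
  P → g A: FIRST \ {ε} = { 'g' } — disjoint from FOLLOW(P)
  P → ε: FIRST \ {ε} = { } — this is the only nullable alternative, skip
  P → (: FIRST \ {ε} = { '(' } — disjoint from FOLLOW(P)

A has no nullable alternative, so no FIRST/FOLLOW check is needed there.

No FIRST/FOLLOW conflicts found.

Answer: No FIRST/FOLLOW conflicts.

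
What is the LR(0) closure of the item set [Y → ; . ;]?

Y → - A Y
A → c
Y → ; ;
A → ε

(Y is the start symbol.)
To compute CLOSURE, for each item [A → α.Bβ] where B is a non-terminal, add [B → .γ] for all productions B → γ; repeat for the newly added items until nothing changes.

Start with: [Y → ; . ;]
The dot precedes the terminal ';', so nothing is added.

CLOSURE = { [Y → ; . ;] }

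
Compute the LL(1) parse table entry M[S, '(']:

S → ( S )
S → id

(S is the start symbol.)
To find M[S, '('], we find productions for S where '(' is in the predict set (PREDICT(N → α) = (FIRST(α) \ {ε}) ∪ (FOLLOW(N) if α ⇒* ε)).

S → ( S ): PREDICT = { '(' }
  '(' is in predict set, so this production goes in M[S, '(']
S → id: PREDICT = { 'id' }

M[S, '('] = S → ( S )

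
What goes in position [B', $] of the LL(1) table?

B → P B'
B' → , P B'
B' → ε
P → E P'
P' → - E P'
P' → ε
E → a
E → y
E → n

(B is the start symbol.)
B' → ε

To find M[B', $], we find productions for B' where $ is in the predict set (PREDICT(N → α) = (FIRST(α) \ {ε}) ∪ (FOLLOW(N) if α ⇒* ε)).

Relevant sets:
  FOLLOW(B') = { $ }

B' → , P B': PREDICT = { ',' }
B' → ε: PREDICT = { $ }
  $ is in predict set, so this production goes in M[B', $]

M[B', $] = B' → ε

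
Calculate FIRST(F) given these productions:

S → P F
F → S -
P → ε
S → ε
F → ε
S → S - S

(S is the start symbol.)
FIRST sets of the other non-terminals involved (by the same procedure, iterated to a fixed point):
  FIRST(S) = { '-', ε }

From F → S -:
  - S is a non-terminal: add FIRST(S) \ {ε} = { '-' }
    S is nullable, so continue to the next symbol
  - '-' is a terminal: add '-' and stop
From F → ε:
  - ε-production, so ε ∈ FIRST(F)

Collecting: FIRST(F) = { '-', ε }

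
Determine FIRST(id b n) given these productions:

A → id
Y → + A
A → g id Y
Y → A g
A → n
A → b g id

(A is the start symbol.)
{ 'id' }

To compute FIRST(id b n), process the symbols left to right:
Symbol id is a terminal. Add 'id' and stop.
FIRST(id b n) = { 'id' }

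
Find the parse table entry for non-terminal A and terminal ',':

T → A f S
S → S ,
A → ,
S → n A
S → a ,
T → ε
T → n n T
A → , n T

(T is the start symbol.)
A → ,, A → , n T

To find M[A, ','], we find productions for A where ',' is in the predict set (PREDICT(N → α) = (FIRST(α) \ {ε}) ∪ (FOLLOW(N) if α ⇒* ε)).

A → ,: PREDICT = { ',' }
  ',' is in predict set, so this production goes in M[A, ',']
A → , n T: PREDICT = { ',' }
  ',' is in predict set, so this production goes in M[A, ',']

M[A, ','] = A → ,, A → , n T  (a multiply-defined cell — the grammar is not LL(1))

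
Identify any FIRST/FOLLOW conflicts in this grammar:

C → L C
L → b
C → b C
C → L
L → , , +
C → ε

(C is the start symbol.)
Nullable non-terminals: C.
FIRST sets used below: FIRST(L) = { ',', 'b' }

C: nullable alternative(s) C → ε; FOLLOW(C) = { $ }
  C → L C: FIRST \ {ε} = { ',', 'b' } — disjoint from FOLLOW(C)
  C → b C: FIRST \ {ε} = { 'b' } — disjoint from FOLLOW(C)
  C → L: FIRST \ {ε} = { ',', 'b' } — disjoint from FOLLOW(C)
  C → ε: FIRST \ {ε} = { } — this is the only nullable alternative, skip

L has no nullable alternative, so no FIRST/FOLLOW check is needed there.

No FIRST/FOLLOW conflicts found.

Answer: No FIRST/FOLLOW conflicts.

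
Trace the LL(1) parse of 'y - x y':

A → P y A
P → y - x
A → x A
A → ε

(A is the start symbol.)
LL(1) parsing maintains a stack (initially the start symbol over $) and the input. At each step: if the stack top is a terminal, match it against the current input token; if it is a non-terminal N, replace it with the RHS of M[N, lookahead] (the unique production whose predict set contains the lookahead).

Stack is shown with the top on the left.

Stack        Input      Action
------------------------------
A $          y - x y $  output A → P y A
P y A $      y - x y $  output P → y - x
y - x y A $  y - x y $  match 'y'
- x y A $    - x y $    match '-'
x y A $      x y $      match 'x'
y A $        y $        match 'y'
A $          $          output A → ε
$            $          accept

The string is accepted.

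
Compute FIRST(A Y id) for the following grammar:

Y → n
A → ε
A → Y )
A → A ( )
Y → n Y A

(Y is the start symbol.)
{ '(', 'n' }

FIRST sets of the non-terminals involved (from the grammar, by fixed-point iteration):
  FIRST(A) = { '(', 'n', ε }
  FIRST(Y) = { 'n' }

To compute FIRST(A Y id), process the symbols left to right:
Symbol A is a non-terminal. Add FIRST(A) \ {ε} = { '(', 'n' }
A is nullable (ε ∈ FIRST(A)), continue to the next symbol.
Symbol Y is a non-terminal. Add FIRST(Y) \ {ε} = { 'n' }
Y is not nullable (ε ∉ FIRST(Y)), so stop here.
FIRST(A Y id) = { '(', 'n' }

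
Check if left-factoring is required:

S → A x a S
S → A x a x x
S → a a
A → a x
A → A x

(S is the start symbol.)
Left-factoring is needed when two productions for the same non-terminal
share a common prefix on the right-hand side.

Productions for S:
  S → A x a S
  S → A x a x x
  S → a a
Productions for A:
  A → a x
  A → A x

Found common prefix 'A x a' in productions for S

Answer: Yes, S has productions with common prefix 'A x a'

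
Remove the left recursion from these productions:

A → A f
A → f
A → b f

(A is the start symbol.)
A → f A'
A → b f A'
A' → f A'
A' → ε

A is directly left-recursive. The standard transformation for
  A → A α₁ | ... | A α_m | β₁ | ... | β_n
is
  A  → β₁ A' | ... | β_n A'
  A' → α₁ A' | ... | α_m A' | ε

A → f becomes A → f A'
A → b f becomes A → b f A'
A → A f becomes A' → f A'
Add A' → ε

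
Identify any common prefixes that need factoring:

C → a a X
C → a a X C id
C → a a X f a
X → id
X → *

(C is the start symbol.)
Yes, C has productions with common prefix 'a a X'

Left-factoring is needed when two productions for the same non-terminal
share a common prefix on the right-hand side.

Productions for C:
  C → a a X
  C → a a X C id
  C → a a X f a
Productions for X:
  X → id
  X → *

Found common prefix 'a a X' in productions for C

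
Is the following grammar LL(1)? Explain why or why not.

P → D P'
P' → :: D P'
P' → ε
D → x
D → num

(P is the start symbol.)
Yes, the grammar is LL(1).

Relevant sets:
  FOLLOW(P') = { $ }

For P':
  PREDICT(P' → :: D P') = { '::' }
  PREDICT(P' → ε) = { $ }
For D:
  PREDICT(D → x) = { 'x' }
  PREDICT(D → num) = { 'num' }
P has a single production, so nothing to check there.

All predict sets are disjoint. The grammar IS LL(1).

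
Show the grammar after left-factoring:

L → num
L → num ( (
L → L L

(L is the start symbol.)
L → num L'
L' → ε
L' → ( (
L → L L

Left-factoring transforms A → αβ₁ | αβ₂ into A → αA' and A' → β₁ | β₂
(α is the longest common prefix among the alternatives). Repeat until
no nonterminal has two alternatives with a common prefix.

Round 1: L has alternatives sharing prefix 'num'. Introduce L': L → num L'
  Add: L' → ε
  Add: L' → ( (

No remaining common prefixes — done.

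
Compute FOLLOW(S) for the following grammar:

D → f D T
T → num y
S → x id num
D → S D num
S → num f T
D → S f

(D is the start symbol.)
In D → S D num: S is followed by D num, add FIRST(D num) \ {ε} = { 'f', 'num', 'x' }
In D → S f: S is followed by f, add FIRST(f) \ {ε} = { 'f' }

Taking the union: FOLLOW(S) = { 'f', 'num', 'x' }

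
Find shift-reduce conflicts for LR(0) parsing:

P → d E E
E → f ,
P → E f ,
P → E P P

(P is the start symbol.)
No shift-reduce conflicts

Augment with P' → P and build the canonical LR(0) collection (I0 = CLOSURE({[P' → . P]}), then GOTO on every symbol after a dot until no new states appear). It has 12 states:
  I0: { [E → . f ,], [P → . E P P], [P → . E f ,], [P → . d E E], [P' → . P] }  — shift
  I1: { [E → . f ,], [P → . E P P], [P → . E f ,], [P → . d E E], [P → E . P P], [P → E . f ,] }  — shift
  I2: { [P' → P .] }  — accept
  I3: { [E → . f ,], [P → d . E E] }  — shift
  I4: { [E → f . ,] }  — shift
  I5: { [E → f , .] }  — reduce
  I6: { [E → . f ,], [P → d E . E] }  — shift
  I7: { [P → d E E .] }  — reduce
  I8: { [E → . f ,], [P → . E P P], [P → . E f ,], [P → . d E E], [P → E P . P] }  — shift
  I9: { [E → f . ,], [P → E f . ,] }  — shift
  I10: { [E → f , .], [P → E f , .] }  — 2 reduces
  I11: { [P → E P P .] }  — reduce

No state contains both a complete item and a shift item.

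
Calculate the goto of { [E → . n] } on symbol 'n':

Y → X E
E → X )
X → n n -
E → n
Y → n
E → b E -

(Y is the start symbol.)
{ [E → n .] }

GOTO(I, 'n') = CLOSURE({ [A → αX.β] : [A → α.Xβ] ∈ I, X = 'n' })

Items with dot before 'n', with the dot advanced:
  [E → . n] → [E → n .]
Closure adds nothing (no advanced item has the dot before a non-terminal).

GOTO = { [E → n .] }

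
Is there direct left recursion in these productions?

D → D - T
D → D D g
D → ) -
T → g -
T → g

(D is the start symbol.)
Yes, D is left-recursive

Direct left recursion occurs when N → N α for some non-terminal N (the right-hand side begins with the left-hand side itself).

D → D - T: LEFT RECURSIVE (starts with D)
D → D D g: LEFT RECURSIVE (starts with D)
D → ) -: starts with ')'
T → g -: starts with g
T → g: starts with g

The grammar has direct left recursion on: D.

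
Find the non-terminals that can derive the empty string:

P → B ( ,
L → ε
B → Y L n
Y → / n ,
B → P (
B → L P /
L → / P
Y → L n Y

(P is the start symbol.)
{ 'L' }

ε-productions: L → ε
So L is immediately nullable.
No further non-terminal can be added: every production for the remaining non-terminals contains a terminal or a non-nullable non-terminal.
Nullable = { 'L' }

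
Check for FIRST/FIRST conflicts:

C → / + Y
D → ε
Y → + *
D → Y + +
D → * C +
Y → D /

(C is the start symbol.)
A FIRST/FIRST conflict occurs when two productions N → α and N → β for the same non-terminal have FIRST(α) ∩ FIRST(β) ≠ ∅ (with ε ∈ FIRST of a nullable right-hand side, so two nullable alternatives also conflict).

FIRST sets of the non-terminals at (or reachable through a nullable prefix from) the front of some alternative:
  FIRST(Y) = { '*', '+', '/' }
  FIRST(D) = { '*', '+', '/', ε }

Productions for D:
  D → ε: FIRST = { ε }
  D → Y + +: FIRST = { '*', '+', '/' }
  D → * C +: FIRST = { '*' }
Productions for Y:
  Y → + *: FIRST = { '+' }
  Y → D /: FIRST = { '*', '+', '/' }
C has only one production, so no FIRST/FIRST conflict is possible there.

Conflict for D: D → Y + + and D → * C +
  Overlap: { '*' }
Conflict for Y: Y → + * and Y → D /
  Overlap: { '+' }

Answer: Yes. D → Y '+' '+' / D → '*' C '+' on { '*' }; Y → '+' '*' / Y → D '/' on { '+' }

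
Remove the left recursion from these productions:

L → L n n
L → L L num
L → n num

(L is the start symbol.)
L is directly left-recursive. The standard transformation for
  A → A α₁ | ... | A α_m | β₁ | ... | β_n
is
  A  → β₁ A' | ... | β_n A'
  A' → α₁ A' | ... | α_m A' | ε

L → n num becomes L → n num L'
L → L n n becomes L' → n n L'
L → L L num becomes L' → L num L'
Add L' → ε

Resulting grammar:
L → n num L'
L' → n n L'
L' → L num L'
L' → ε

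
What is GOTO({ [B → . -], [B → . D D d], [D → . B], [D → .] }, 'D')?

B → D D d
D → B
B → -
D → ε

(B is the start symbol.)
GOTO(I, 'D') = CLOSURE({ [A → αX.β] : [A → α.Xβ] ∈ I, X = 'D' })

Items with dot before 'D', with the dot advanced:
  [B → . D D d] → [B → D . D d]
Closure of the advanced items:
  [B → D . D d] has the dot before D: add [D → . B], [D → .]
  [D → . B] has the dot before B: add [B → . D D d], [B → . -]

GOTO = { [B → . -], [B → . D D d], [B → D . D d], [D → . B], [D → .] }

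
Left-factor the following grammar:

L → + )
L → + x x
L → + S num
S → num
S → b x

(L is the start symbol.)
Left-factoring transforms A → αβ₁ | αβ₂ into A → αA' and A' → β₁ | β₂
(α is the longest common prefix among the alternatives). Repeat until
no nonterminal has two alternatives with a common prefix.

Round 1: L has alternatives sharing prefix '+'. Introduce L': L → + L'
  Add: L' → )
  Add: L' → x x
  Add: L' → S num

No remaining common prefixes — done.

Resulting grammar:
L → + L'
L' → )
L' → x x
L' → S num
S → num
S → b x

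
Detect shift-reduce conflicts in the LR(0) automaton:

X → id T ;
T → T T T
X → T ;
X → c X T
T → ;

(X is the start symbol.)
Augment with X' → X and build the canonical LR(0) collection (I0 = CLOSURE({[X' → . X]}), then GOTO on every symbol after a dot until no new states appear). It has 13 states:
  I0: { [T → . ;], [T → . T T T], [X → . T ;], [X → . c X T], [X → . id T ;], [X' → . X] }  — shift
  I1: { [T → ; .] }  — reduce
  I2: { [T → . ;], [T → . T T T], [T → T . T T], [X → T . ;] }  — shift
  I3: { [X' → X .] }  — accept
  I4: { [T → . ;], [T → . T T T], [X → . T ;], [X → . c X T], [X → . id T ;], [X → c . X T] }  — shift
  I5: { [T → . ;], [T → . T T T], [X → id . T ;] }  — shift
  I6: { [T → . ;], [T → . T T T], [T → T . T T], [X → id T . ;] }  — shift
  I7: { [T → ; .], [X → id T ; .] }  — 2 reduces
  I8: { [T → . ;], [T → . T T T], [T → T . T T], [T → T T . T] }  — shift
  I9: { [T → . ;], [T → . T T T], [T → T . T T], [T → T T . T], [T → T T T .] }  — shift, reduce
  I10: { [T → . ;], [T → . T T T], [X → c X . T] }  — shift
  I11: { [T → . ;], [T → . T T T], [T → T . T T], [X → c X T .] }  — shift, reduce
  I12: { [T → ; .], [X → T ; .] }  — 2 reduces

I9 contains reduce item [T → T T T .] and shift item [T → . ;] — shift-reduce conflict.
I11 contains reduce item [X → c X T .] and shift item [T → . ;] — shift-reduce conflict.

Answer: Yes — I9: [T → T T T .] vs [T → . ;]; I11: [X → c X T .] vs [T → . ;]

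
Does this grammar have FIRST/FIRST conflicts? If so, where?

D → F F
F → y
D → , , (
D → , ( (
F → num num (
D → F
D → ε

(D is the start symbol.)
Yes. D → F F / D → F on { 'num', 'y' }; D → ',' ',' '(' / D → ',' '(' '(' on { ',' }

FIRST sets of the non-terminals at (or reachable through a nullable prefix from) the front of some alternative:
  FIRST(F) = { 'num', 'y' }

Productions for D:
  D → F F: FIRST = { 'num', 'y' }
  D → , , (: FIRST = { ',' }
  D → , ( (: FIRST = { ',' }
  D → F: FIRST = { 'num', 'y' }
  D → ε: FIRST = { ε }
Productions for F:
  F → y: FIRST = { 'y' }
  F → num num (: FIRST = { 'num' }

Conflict for D: D → F F and D → F
  Overlap: { 'num', 'y' }
Conflict for D: D → , , ( and D → , ( (
  Overlap: { ',' }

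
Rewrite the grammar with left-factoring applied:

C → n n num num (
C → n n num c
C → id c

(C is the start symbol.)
Left-factoring transforms A → αβ₁ | αβ₂ into A → αA' and A' → β₁ | β₂
(α is the longest common prefix among the alternatives). Repeat until
no nonterminal has two alternatives with a common prefix.

Round 1: C has alternatives sharing prefix 'n n num'. Introduce C': C → n n num C'
  Add: C' → num (
  Add: C' → c

No remaining common prefixes — done.

Resulting grammar:
C → n n num C'
C' → num (
C' → c
C → id c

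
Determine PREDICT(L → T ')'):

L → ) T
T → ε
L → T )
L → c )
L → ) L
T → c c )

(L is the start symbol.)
{ ')', 'c' }

PREDICT(L → T ')') = (FIRST(RHS) \ {ε}) ∪ (FOLLOW(L) if ε ∈ FIRST(RHS), i.e. RHS ⇒* ε)
FIRST(T) = { 'c', ε }
FIRST(T ')') = { ')', 'c' }
ε ∉ FIRST(T ')'), so FOLLOW(L) is not added.
PREDICT(L → T ')') = { ')', 'c' }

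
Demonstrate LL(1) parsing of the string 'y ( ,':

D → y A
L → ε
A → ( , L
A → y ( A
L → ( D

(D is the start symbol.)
LL(1) parsing maintains a stack (initially the start symbol over $) and the input. At each step: if the stack top is a terminal, match it against the current input token; if it is a non-terminal N, replace it with the RHS of M[N, lookahead] (the unique production whose predict set contains the lookahead).

Stack is shown with the top on the left.

Stack    Input    Action
------------------------
D $      y ( , $  output D → y A
y A $    y ( , $  match 'y'
A $      ( , $    output A → ( , L
( , L $  ( , $    match '('
, L $    , $      match ','
L $      $        output L → ε
$        $        accept

The string is accepted.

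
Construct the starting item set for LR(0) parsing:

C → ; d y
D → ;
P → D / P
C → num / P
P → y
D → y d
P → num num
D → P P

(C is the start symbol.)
{ [C → . ; d y], [C → . num / P], [C' → . C] }

First, augment the grammar with C' → C
I₀ = CLOSURE({ [C' → . C] }):
  [C' → . C] has the dot before C: add [C → . ; d y], [C → . num / P]
No further items can be added.

I₀ = { [C → . ; d y], [C → . num / P], [C' → . C] }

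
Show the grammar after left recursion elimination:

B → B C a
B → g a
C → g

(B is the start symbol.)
B → g a B'
B' → C a B'
B' → ε
C → g

B is directly left-recursive. The standard transformation for
  A → A α₁ | ... | A α_m | β₁ | ... | β_n
is
  A  → β₁ A' | ... | β_n A'
  A' → α₁ A' | ... | α_m A' | ε

B → g a becomes B → g a B'
B → B C a becomes B' → C a B'
Add B' → ε

Productions for other non-terminals are unchanged:
  C → g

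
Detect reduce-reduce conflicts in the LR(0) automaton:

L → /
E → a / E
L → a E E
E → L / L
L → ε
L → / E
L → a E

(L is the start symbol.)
Yes — I1: [L → .] vs [L → / .]; I4: [L → .] vs [L → a E .]; I7: [L → .] vs [L → / .]; I8: [E → a / E .] vs [L → / E .]

A reduce-reduce conflict occurs when an LR(0) state has two complete items [A → α .] and [B → β .] — both call for a reduction, and with no lookahead the parser cannot choose between them.

Augment with L' → L and build the canonical LR(0) collection (I0 = CLOSURE({[L' → . L]}), then GOTO on every symbol after a dot until no new states appear). It has 13 states:
  I0: { [L → . / E], [L → . /], [L → . a E E], [L → . a E], [L → .], [L' → . L] }  — shift, reduce
  I1: { [E → . L / L], [E → . a / E], [L → . / E], [L → . /], [L → . a E E], [L → . a E], [L → .], [L → / . E], [L → / .] }  — shift, 2 reduces
  I2: { [L' → L .] }  — accept
  I3: { [E → . L / L], [E → . a / E], [L → . / E], [L → . /], [L → . a E E], [L → . a E], [L → .], [L → a . E E], [L → a . E] }  — shift, reduce
  I4: { [E → . L / L], [E → . a / E], [L → . / E], [L → . /], [L → . a E E], [L → . a E], [L → .], [L → a E . E], [L → a E .] }  — shift, 2 reduces
  I5: { [E → L . / L] }  — shift
  I6: { [E → . L / L], [E → . a / E], [E → a . / E], [L → . / E], [L → . /], [L → . a E E], [L → . a E], [L → .], [L → a . E E], [L → a . E] }  — shift, reduce
  I7: { [E → . L / L], [E → . a / E], [E → a / . E], [L → . / E], [L → . /], [L → . a E E], [L → . a E], [L → .], [L → / . E], [L → / .] }  — shift, 2 reduces
  I8: { [E → a / E .], [L → / E .] }  — 2 reduces
  I9: { [E → L / . L], [L → . / E], [L → . /], [L → . a E E], [L → . a E], [L → .] }  — shift, reduce
  I10: { [E → L / L .] }  — reduce
  I11: { [L → a E E .] }  — reduce
  I12: { [L → / E .] }  — reduce

I1 contains complete items [L → .], [L → / .] — reduce-reduce conflict.
I4 contains complete items [L → .], [L → a E .] — reduce-reduce conflict.
I7 contains complete items [L → .], [L → / .] — reduce-reduce conflict.
I8 contains complete items [E → a / E .], [L → / E .] — reduce-reduce conflict.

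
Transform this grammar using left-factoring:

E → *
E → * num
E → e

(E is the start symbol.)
E → * E'
E' → ε
E' → num
E → e

Left-factoring transforms A → αβ₁ | αβ₂ into A → αA' and A' → β₁ | β₂
(α is the longest common prefix among the alternatives). Repeat until
no nonterminal has two alternatives with a common prefix.

Round 1: E has alternatives sharing prefix '*'. Introduce E': E → * E'
  Add: E' → ε
  Add: E' → num

No remaining common prefixes — done.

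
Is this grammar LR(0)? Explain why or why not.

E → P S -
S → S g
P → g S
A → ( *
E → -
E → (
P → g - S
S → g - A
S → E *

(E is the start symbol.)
Augment with E' → E and build the canonical LR(0) collection (I0 = CLOSURE({[E' → . E]}), then GOTO on every symbol after a dot until no new states appear). It has 19 states:
  I0: { [E → . (], [E → . -], [E → . P S -], [E' → . E], [P → . g - S], [P → . g S] }  — shift
  I1: { [E → ( .] }  — reduce
  I2: { [E → - .] }  — reduce
  I3: { [E' → E .] }  — accept
  I4: { [E → . (], [E → . -], [E → . P S -], [E → P . S -], [P → . g - S], [P → . g S], [S → . E *], [S → . S g], [S → . g - A] }  — shift
  I5: { [E → . (], [E → . -], [E → . P S -], [P → . g - S], [P → . g S], [P → g . - S], [P → g . S], [S → . E *], [S → . S g], [S → . g - A] }  — shift
  I6: { [E → - .], [E → . (], [E → . -], [E → . P S -], [P → . g - S], [P → . g S], [P → g - . S], [S → . E *], [S → . S g], [S → . g - A] }  — shift, reduce
  I7: { [S → E . *] }  — shift
  I8: { [P → g S .], [S → S . g] }  — shift, reduce
  I9: { [E → . (], [E → . -], [E → . P S -], [P → . g - S], [P → . g S], [P → g . - S], [P → g . S], [S → . E *], [S → . S g], [S → . g - A], [S → g . - A] }  — shift
  I10: { [A → . ( *], [E → - .], [E → . (], [E → . -], [E → . P S -], [P → . g - S], [P → . g S], [P → g - . S], [S → . E *], [S → . S g], [S → . g - A], [S → g - . A] }  — shift, reduce
  I11: { [A → ( . *], [E → ( .] }  — shift, reduce
  I12: { [S → g - A .] }  — reduce
  I13: { [P → g - S .], [S → S . g] }  — shift, reduce
  I14: { [S → S g .] }  — reduce
  I15: { [A → ( * .] }  — reduce
  I16: { [S → E * .] }  — reduce
  I17: { [E → P S . -], [S → S . g] }  — shift
  I18: { [E → P S - .] }  — reduce

Conflict in state I6:
  Shift-reduce conflict between [E → - .] and [E → . (]
So the grammar is NOT LR(0).

Answer: No. Shift-reduce conflict between [E → - .] and [E → . (]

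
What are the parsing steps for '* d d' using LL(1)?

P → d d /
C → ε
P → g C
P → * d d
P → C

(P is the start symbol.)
LL(1) parsing maintains a stack (initially the start symbol over $) and the input. At each step: if the stack top is a terminal, match it against the current input token; if it is a non-terminal N, replace it with the RHS of M[N, lookahead] (the unique production whose predict set contains the lookahead).

Stack is shown with the top on the left.

Stack    Input    Action
------------------------
P $      * d d $  output P → * d d
* d d $  * d d $  match '*'
d d $    d d $    match 'd'
d $      d $      match 'd'
$        $        accept

The string is accepted.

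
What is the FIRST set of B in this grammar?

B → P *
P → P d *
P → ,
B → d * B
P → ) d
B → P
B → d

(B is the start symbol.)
FIRST sets of the other non-terminals involved (by the same procedure, iterated to a fixed point):
  FIRST(P) = { ')', ',' }

From B → P *:
  - P is a non-terminal: add FIRST(P) \ {ε} = { ')', ',' }
    P is not nullable, so stop
From B → d * B:
  - d is a terminal: add 'd' and stop
From B → P:
  - P is a non-terminal: add FIRST(P) \ {ε} = { ')', ',' }
    P is not nullable, so stop
From B → d:
  - d is a terminal: add 'd' and stop

Collecting: FIRST(B) = { ')', ',', 'd' }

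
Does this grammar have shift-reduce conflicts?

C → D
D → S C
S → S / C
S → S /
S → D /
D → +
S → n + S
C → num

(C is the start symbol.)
Yes — I3: [C → D .] vs [S → D . /]; I9: [S → n + S .] vs [C → . num]; I10: [S → S / .] vs [C → . num]

Augment with C' → C and build the canonical LR(0) collection (I0 = CLOSURE({[C' → . C]}), then GOTO on every symbol after a dot until no new states appear). It has 14 states:
  I0: { [C → . D], [C → . num], [C' → . C], [D → . +], [D → . S C], [S → . D /], [S → . S / C], [S → . S /], [S → . n + S] }  — shift
  I1: { [D → + .] }  — reduce
  I2: { [C' → C .] }  — accept
  I3: { [C → D .], [S → D . /] }  — shift, reduce
  I4: { [C → . D], [C → . num], [D → . +], [D → . S C], [D → S . C], [S → . D /], [S → . S / C], [S → . S /], [S → . n + S], [S → S . / C], [S → S . /] }  — shift
  I5: { [S → n . + S] }  — shift
  I6: { [C → num .] }  — reduce
  I7: { [D → . +], [D → . S C], [S → . D /], [S → . S / C], [S → . S /], [S → . n + S], [S → n + . S] }  — shift
  I8: { [S → D . /] }  — shift
  I9: { [C → . D], [C → . num], [D → . +], [D → . S C], [D → S . C], [S → . D /], [S → . S / C], [S → . S /], [S → . n + S], [S → S . / C], [S → S . /], [S → n + S .] }  — shift, reduce
  I10: { [C → . D], [C → . num], [D → . +], [D → . S C], [S → . D /], [S → . S / C], [S → . S /], [S → . n + S], [S → S / . C], [S → S / .] }  — shift, reduce
  I11: { [D → S C .] }  — reduce
  I12: { [S → S / C .] }  — reduce
  I13: { [S → D / .] }  — reduce

I3 contains reduce item [C → D .] and shift item [S → D . /] — shift-reduce conflict.
I9 contains reduce item [S → n + S .] and shift items [C → . num], [D → . +], [S → S . /], [S → S . / C], [S → . n + S] — shift-reduce conflict.
I10 contains reduce item [S → S / .] and shift items [C → . num], [D → . +], [S → . n + S] — shift-reduce conflict.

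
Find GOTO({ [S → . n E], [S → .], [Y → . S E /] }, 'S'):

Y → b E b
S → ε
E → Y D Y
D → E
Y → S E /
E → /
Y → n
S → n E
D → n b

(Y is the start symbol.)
{ [E → . /], [E → . Y D Y], [S → . n E], [S → .], [Y → . S E /], [Y → . b E b], [Y → . n], [Y → S . E /] }

GOTO(I, 'S') = CLOSURE({ [A → αX.β] : [A → α.Xβ] ∈ I, X = 'S' })

Items with dot before 'S', with the dot advanced:
  [Y → . S E /] → [Y → S . E /]
Closure of the advanced items:
  [Y → S . E /] has the dot before E: add [E → . Y D Y], [E → . /]
  [E → . Y D Y] has the dot before Y: add [Y → . b E b], [Y → . S E /], [Y → . n]
  [Y → . S E /] has the dot before S: add [S → .], [S → . n E]

GOTO = { [E → . /], [E → . Y D Y], [S → . n E], [S → .], [Y → . S E /], [Y → . b E b], [Y → . n], [Y → S . E /] }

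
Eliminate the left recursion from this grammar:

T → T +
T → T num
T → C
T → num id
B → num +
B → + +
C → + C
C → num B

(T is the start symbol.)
T → C T'
T → num id T'
T' → + T'
T' → num T'
T' → ε
B → num +
B → + +
C → + C
C → num B

T is directly left-recursive. The standard transformation for
  A → A α₁ | ... | A α_m | β₁ | ... | β_n
is
  A  → β₁ A' | ... | β_n A'
  A' → α₁ A' | ... | α_m A' | ε

T → C becomes T → C T'
T → num id becomes T → num id T'
T → T + becomes T' → + T'
T → T num becomes T' → num T'
Add T' → ε

Productions for other non-terminals are unchanged:
  B → num +
  B → + +
  C → + C
  C → num B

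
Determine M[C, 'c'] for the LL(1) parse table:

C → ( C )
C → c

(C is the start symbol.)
To find M[C, 'c'], we find productions for C where 'c' is in the predict set (PREDICT(N → α) = (FIRST(α) \ {ε}) ∪ (FOLLOW(N) if α ⇒* ε)).

C → ( C ): PREDICT = { '(' }
C → c: PREDICT = { 'c' }
  'c' is in predict set, so this production goes in M[C, 'c']

M[C, 'c'] = C → c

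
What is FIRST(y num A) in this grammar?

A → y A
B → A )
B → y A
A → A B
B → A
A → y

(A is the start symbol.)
{ 'y' }

To compute FIRST(y num A), process the symbols left to right:
Symbol y is a terminal. Add 'y' and stop.
FIRST(y num A) = { 'y' }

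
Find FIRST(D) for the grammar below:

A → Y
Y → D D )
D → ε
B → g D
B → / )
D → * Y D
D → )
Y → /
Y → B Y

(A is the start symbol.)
To compute FIRST(D), examine every production with D on the left-hand side, reading each right-hand side left to right until a non-nullable symbol is reached.

From D → ε:
  - ε-production, so ε ∈ FIRST(D)
From D → * Y D:
  - '*' is a terminal: add '*' and stop
From D → ):
  - ')' is a terminal: add ')' and stop

Collecting: FIRST(D) = { ')', '*', ε }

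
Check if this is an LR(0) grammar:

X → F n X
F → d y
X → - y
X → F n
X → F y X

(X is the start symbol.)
A grammar is LR(0) if no state in the canonical LR(0) collection has:
  - both a shift item (dot before a terminal) and a complete item (shift-reduce conflict), or
  - two or more complete items (reduce-reduce conflict; the accept item [X' → X .] counts as a complete item here).

Augment with X' → X and build the canonical LR(0) collection (I0 = CLOSURE({[X' → . X]}), then GOTO on every symbol after a dot until no new states appear). It has 11 states:
  I0: { [F → . d y], [X → . - y], [X → . F n X], [X → . F n], [X → . F y X], [X' → . X] }  — shift
  I1: { [X → - . y] }  — shift
  I2: { [X → F . n X], [X → F . n], [X → F . y X] }  — shift
  I3: { [X' → X .] }  — accept
  I4: { [F → d . y] }  — shift
  I5: { [F → d y .] }  — reduce
  I6: { [F → . d y], [X → . - y], [X → . F n X], [X → . F n], [X → . F y X], [X → F n . X], [X → F n .] }  — shift, reduce
  I7: { [F → . d y], [X → . - y], [X → . F n X], [X → . F n], [X → . F y X], [X → F y . X] }  — shift
  I8: { [X → F y X .] }  — reduce
  I9: { [X → F n X .] }  — reduce
  I10: { [X → - y .] }  — reduce

Conflict in state I6:
  Shift-reduce conflict between [X → F n .] and [F → . d y]
So the grammar is NOT LR(0).

Answer: No. Shift-reduce conflict between [X → F n .] and [F → . d y]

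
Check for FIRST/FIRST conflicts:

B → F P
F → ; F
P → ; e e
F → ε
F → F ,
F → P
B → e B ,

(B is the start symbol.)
Yes. F → ';' F / F → F ',' on { ';' }; F → ';' F / F → P on { ';' }; F → F ',' / F → P on { ';' }

A FIRST/FIRST conflict occurs when two productions N → α and N → β for the same non-terminal have FIRST(α) ∩ FIRST(β) ≠ ∅ (with ε ∈ FIRST of a nullable right-hand side, so two nullable alternatives also conflict).

FIRST sets of the non-terminals at (or reachable through a nullable prefix from) the front of some alternative:
  FIRST(F) = { ',', ';', ε }
  FIRST(P) = { ';' }

Productions for B:
  B → F P: FIRST = { ',', ';' }
  B → e B ,: FIRST = { 'e' }
Productions for F:
  F → ; F: FIRST = { ';' }
  F → ε: FIRST = { ε }
  F → F ,: FIRST = { ',', ';' }
  F → P: FIRST = { ';' }
P has only one production, so no FIRST/FIRST conflict is possible there.

Conflict for F: F → ; F and F → F ,
  Overlap: { ';' }
Conflict for F: F → ; F and F → P
  Overlap: { ';' }
Conflict for F: F → F , and F → P
  Overlap: { ';' }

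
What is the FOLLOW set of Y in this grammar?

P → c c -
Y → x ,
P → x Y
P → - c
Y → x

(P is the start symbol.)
To compute FOLLOW(Y), find every occurrence of Y on a right-hand side N → α Y β: add FIRST(β) \ {ε}, and if β is empty or nullable also add FOLLOW(N). Iterate to a fixed point.

In P → x Y: Y is at the end, add FOLLOW(P)

The FOLLOW sets referred to above (computed the same way, to a fixed point):
  FOLLOW(P) = { $ }

Taking the union: FOLLOW(Y) = { $ }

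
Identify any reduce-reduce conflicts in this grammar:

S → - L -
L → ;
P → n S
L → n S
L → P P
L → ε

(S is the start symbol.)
A reduce-reduce conflict occurs when an LR(0) state has two complete items [A → α .] and [B → β .] — both call for a reduction, and with no lookahead the parser cannot choose between them.

Augment with S' → S and build the canonical LR(0) collection (I0 = CLOSURE({[S' → . S]}), then GOTO on every symbol after a dot until no new states appear). It has 12 states:
  I0: { [S → . - L -], [S' → . S] }  — shift
  I1: { [L → . ;], [L → . P P], [L → . n S], [L → .], [P → . n S], [S → - . L -] }  — shift, reduce
  I2: { [S' → S .] }  — accept
  I3: { [L → ; .] }  — reduce
  I4: { [S → - L . -] }  — shift
  I5: { [L → P . P], [P → . n S] }  — shift
  I6: { [L → n . S], [P → n . S], [S → . - L -] }  — shift
  I7: { [L → n S .], [P → n S .] }  — 2 reduces
  I8: { [L → P P .] }  — reduce
  I9: { [P → n . S], [S → . - L -] }  — shift
  I10: { [P → n S .] }  — reduce
  I11: { [S → - L - .] }  — reduce

I7 contains complete items [L → n S .], [P → n S .] — reduce-reduce conflict.

Answer: Yes — I7: [L → n S .] vs [P → n S .]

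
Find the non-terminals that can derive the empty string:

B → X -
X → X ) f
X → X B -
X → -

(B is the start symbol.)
None

There are no ε-productions, so no non-terminal can derive ε.
No non-terminals are nullable.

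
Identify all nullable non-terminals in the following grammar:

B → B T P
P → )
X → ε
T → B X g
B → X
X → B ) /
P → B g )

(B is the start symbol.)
A non-terminal is nullable if it can derive ε (the empty string): either it has an ε-production, or it has a production whose right-hand side consists entirely of nullable non-terminals.

ε-productions: X → ε
So X is immediately nullable.
B → X: every symbol on the right is nullable, so B is nullable too.
No further non-terminal can be added: every production for the remaining non-terminals contains a terminal or a non-nullable non-terminal.
Nullable = { 'B', 'X' }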